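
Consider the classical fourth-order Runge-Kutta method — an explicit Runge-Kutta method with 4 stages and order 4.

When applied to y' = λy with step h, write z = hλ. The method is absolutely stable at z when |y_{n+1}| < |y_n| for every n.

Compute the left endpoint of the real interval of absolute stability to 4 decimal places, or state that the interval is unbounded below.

Test eqn y'=λy, z=hλ:
  order 4, 4-stage ⇒ R(z)=1+z+z^2/2+z^3/6+z^4/24
  (e.g. R(-1.12)=0.33861, |R|=0.33861)

Boundary: |R(x)|=1, x<0.
x=-1.12: |R|=0.3386
|R(-3)|=1.3750 |R(-1.29)|=0.2997 |R(-0.92)|=0.4033
Bisect:
  x_lo=-3.3239 |R|=2.1656  x_hi=-0.1681 |R|=0.8453
  mid=-1.74598 |R|=0.27836 →hi
  mid=-2.53492 |R|=0.68363 →hi
  mid=-2.92939 |R|=1.23989 →lo
  mid=-2.73215 |R|=0.92279 →hi
  mid=-2.83077 |R|=1.07076 →lo
  mid=-2.78146 |R|=0.99424 →hi
  mid=-2.80612 |R|=1.03185 →lo
  mid=-2.79379 |R|=1.01288 →lo
  mid=-2.78763 |R|=1.00352 →lo
  mid=-2.78454 |R|=0.99887 →hi
  ...
  [-2.78531,-2.78512] ⇒ x*=-2.7853
Stable set (-2.7853, 0).

left endpoint -2.7853.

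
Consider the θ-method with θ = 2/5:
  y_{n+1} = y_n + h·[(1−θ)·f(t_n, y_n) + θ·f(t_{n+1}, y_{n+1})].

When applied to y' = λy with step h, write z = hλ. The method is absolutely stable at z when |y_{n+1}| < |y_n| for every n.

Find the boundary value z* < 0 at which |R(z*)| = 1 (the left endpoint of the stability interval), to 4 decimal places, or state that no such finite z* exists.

left endpoint -10.0000.

Set f=λy, z=hλ:
  y_{n+1} = y_n + z·[3/5·y_n + 2/5·y_{n+1}] ⇒ (1 − 2/5z)y_{n+1} = (1 + 3/5z)y_n
  R(z) = (1 + 3/5z)/(1 − 2/5z).

Find x<0 with |R(x)|<1.
x=-1.19: |R|=0.1938
R=−1: 1+3/5x = −1+2/5x ⇒ -1/5x=2 ⇒ x=2/(-1/5)=-10.0000
Confirm numerically:
  x=-8.965: |R|=0.95486 <1
  x=-8.563: |R|=0.93505 <1
  x=-7.316: |R|=0.86328 <1
  x=-4.482: |R|=0.60484 <1
  x=-10.435: |R|=1.01681 >1
  x=-10.419: |R|=1.01622 >1
  x=-10.128: |R|=1.00507 >1
Interval (-10.0000, 0).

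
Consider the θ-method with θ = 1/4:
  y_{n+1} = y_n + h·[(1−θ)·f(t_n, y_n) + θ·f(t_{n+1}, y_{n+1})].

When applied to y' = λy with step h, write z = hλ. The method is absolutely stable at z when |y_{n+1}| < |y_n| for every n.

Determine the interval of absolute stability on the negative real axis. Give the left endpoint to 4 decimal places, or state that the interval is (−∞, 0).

Set f=λy, z=hλ:
  y_{n+1} = y_n + z·[3/4·y_n + 1/4·y_{n+1}] ⇒ (1 − 1/4z)y_{n+1} = (1 + 3/4z)y_n
  so R(z) = (1 + 3/4z)/(1 − 1/4z).

Solve |R(x)|<1 on ℝ⁻.
x=-0.65: |R|=0.4409
R=−1: 1+3/4x = −1+1/4x ⇒ -1/2x=2 ⇒ x=2/(-1/2)=-4.0000
Confirm numerically:
  x=-3.868: |R|=0.96645 <1
  x=-2.345: |R|=0.47833 <1
  x=-1.959: |R|=0.31499 <1
  x=-1.895: |R|=0.28584 <1
  x=-4.265: |R|=1.06413 >1
  x=-4.058: |R|=1.01440 >1
  x=-4.055: |R|=1.01366 >1
Interval (-4.0000, 0).

(-4.0000, 0).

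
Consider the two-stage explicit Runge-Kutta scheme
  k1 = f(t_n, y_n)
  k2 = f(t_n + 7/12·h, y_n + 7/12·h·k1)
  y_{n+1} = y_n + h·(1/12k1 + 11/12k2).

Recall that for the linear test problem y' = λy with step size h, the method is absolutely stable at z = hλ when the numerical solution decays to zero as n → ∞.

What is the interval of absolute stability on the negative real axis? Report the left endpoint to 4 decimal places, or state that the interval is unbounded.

(-1.8701, 0).

Set f=λy, z=hλ:
  k1=λy_n ⇒ h·k1=z·y_n;  k2=λ(1+7/12z)y_n ⇒ h·k2=z(1+7/12z)y_n
  y_{n+1}/y_n = 1 + 1/12z + 11/12z(1+7/12z) = 1 + z + 77/144z²
  R(z) = 1 + z + 77/144z².

Need |R(x)|<1, x<0.
x=-1.22: |R|=0.5759
R=1: x+77/144x²=0 ⇒ x=−144/77=-1.8701; min R=1−1/(4·77/144)=0.5325>−1
Confirm numerically:
  x=-1.299: |R|=0.60329 <1
  x=-1.197: |R|=0.56915 <1
  x=-0.956: |R|=0.53270 <1
  x=-2.458: |R|=1.77267 >1
  x=-2.218: |R|=1.41258 >1
  x=-1.943: |R|=1.07571 >1
So |R|<1 on (-1.8701, 0).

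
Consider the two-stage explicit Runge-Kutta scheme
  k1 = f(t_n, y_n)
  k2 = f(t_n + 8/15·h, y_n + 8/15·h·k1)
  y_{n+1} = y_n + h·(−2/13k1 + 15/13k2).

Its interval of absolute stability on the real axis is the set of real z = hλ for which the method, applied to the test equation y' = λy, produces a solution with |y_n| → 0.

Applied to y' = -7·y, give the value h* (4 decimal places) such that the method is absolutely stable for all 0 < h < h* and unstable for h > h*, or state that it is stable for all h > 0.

(-1.6250,0); λ=-7 ⇒ h* = (13/8)/7 = 0.2321.

With y'=λy (z=hλ):
  k1=λy_n ⇒ h·k1=z·y_n;  k2=λ(1+8/15z)y_n ⇒ h·k2=z(1+8/15z)y_n
  y_{n+1}/y_n = 1 − 2/13z + 15/13z(1+8/15z) = 1 + z + 8/13z²
  ⇒ R(z) = 1 + z + 8/13z².

Find x<0 with |R(x)|<1.
x=-1.09: |R|=0.6411
R=1: x+8/13x²=0 ⇒ x=−13/8=-1.6250; min R=1−1/(4·8/13)=0.5938>−1
Confirm numerically:
  x=-1.056: |R|=0.63024 <1
  x=-0.902: |R|=0.59868 <1
  x=-0.701: |R|=0.60140 <1
  x=-2.099: |R|=1.61226 >1
  x=-1.974: |R|=1.42395 >1
  x=-1.836: |R|=1.23840 >1
Stable set (-1.6250, 0).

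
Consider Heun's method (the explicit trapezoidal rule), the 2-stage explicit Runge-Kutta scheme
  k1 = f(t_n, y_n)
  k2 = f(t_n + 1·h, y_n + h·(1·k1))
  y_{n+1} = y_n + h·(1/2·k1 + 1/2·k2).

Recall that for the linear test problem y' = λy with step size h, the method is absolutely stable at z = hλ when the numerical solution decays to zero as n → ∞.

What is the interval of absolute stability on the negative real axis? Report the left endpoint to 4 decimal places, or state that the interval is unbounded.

z∈(-2.0000,0).

On y'=λy, z=hλ:
  order 2, 2-stage ⇒ R(z)=1+z+z^2/2
  (e.g. R(-0.73)=0.53645, |R|=0.53645)

Find x<0 with |R(x)|<1.
x=-0.73: |R|=0.5364
|R(-2.09)|=1.0940 |R(-2.05)|=1.0512 |R(-0.78)|=0.5242
Bisect:
  x_lo=-2.5009 |R|=1.6264  x_hi=-0.3299 |R|=0.7245
  mid=-1.41544 |R|=0.58629 →hi
  mid=-1.95818 |R|=0.95906 →hi
  mid=-2.22956 |R|=1.25590 →lo
  mid=-2.09387 |R|=1.09828 →lo
  mid=-2.02603 |R|=1.02637 →lo
  mid=-1.99211 |R|=0.99214 →hi
  mid=-2.00907 |R|=1.00911 →lo
  mid=-2.00059 |R|=1.00059 →lo
  ...
  [-2.00006,-1.99992] ⇒ x*=-2.0000
Interval (-2.0000, 0).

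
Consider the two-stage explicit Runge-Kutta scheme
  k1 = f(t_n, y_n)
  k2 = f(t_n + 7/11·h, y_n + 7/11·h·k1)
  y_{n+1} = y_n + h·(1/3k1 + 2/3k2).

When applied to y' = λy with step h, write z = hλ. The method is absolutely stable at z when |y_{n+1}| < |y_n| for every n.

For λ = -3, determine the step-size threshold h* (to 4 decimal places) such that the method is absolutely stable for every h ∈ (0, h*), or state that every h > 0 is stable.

Test eqn y'=λy, z=hλ:
  k1=λy_n ⇒ h·k1=z·y_n;  k2=λ(1+7/11z)y_n ⇒ h·k2=z(1+7/11z)y_n
  y_{n+1}/y_n = 1 + 1/3z + 2/3z(1+7/11z) = 1 + z + 14/33z²
  R(z) = 1 + z + 14/33z².

Boundary: |R(x)|=1, x<0.
x=-1.39: |R|=0.4297
R=1: x+14/33x²=0 ⇒ x=−33/14=-2.3571; min R=1−1/(4·14/33)=0.4107>−1
Confirm numerically:
  x=-2.336: |R|=0.97905 <1
  x=-1.791: |R|=0.56983 <1
  x=-1.549: |R|=0.46893 <1
  x=-1.488: |R|=0.45133 <1
  x=-2.889: |R|=1.65186 >1
  x=-2.641: |R|=1.31804 >1
  x=-2.640: |R|=1.31680 >1
Interval (-2.3571, 0).

(-2.3571,0); λ=-3 ⇒ h* = (33/14)/3 = 0.7857.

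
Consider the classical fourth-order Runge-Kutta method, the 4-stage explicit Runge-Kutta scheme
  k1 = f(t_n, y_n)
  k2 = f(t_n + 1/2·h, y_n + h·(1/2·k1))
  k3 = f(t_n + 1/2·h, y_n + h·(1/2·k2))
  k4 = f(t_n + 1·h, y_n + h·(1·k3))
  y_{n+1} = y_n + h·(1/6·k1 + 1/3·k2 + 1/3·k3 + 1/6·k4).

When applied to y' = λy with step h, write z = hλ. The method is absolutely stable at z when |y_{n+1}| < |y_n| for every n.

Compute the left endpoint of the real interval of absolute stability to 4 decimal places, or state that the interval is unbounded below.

On y'=λy, z=hλ:
  order 4, 4-stage ⇒ R(z)=1+z+z^2/2+z^3/6+z^4/24
  (e.g. R(-0.49)=0.61284, |R|=0.61284)

Find x<0 with |R(x)|<1.
x=-0.49: |R|=0.6128
|R(-1.23)|=0.3117 |R(-0.86)|=0.4266 |R(-0.82)|=0.4431
Bisect:
  x_lo=-3.5244 |R|=2.8188  x_hi=-0.1726 |R|=0.8415
  mid=-1.84849 |R|=0.29375 →hi
  mid=-2.68645 |R|=0.86092 →hi
  mid=-3.10543 |R|=1.60014 →lo
  mid=-2.89594 |R|=1.18004 →lo
  mid=-2.79119 |R|=1.00893 →lo
  mid=-2.73882 |R|=0.93216 →hi
  mid=-2.76501 |R|=0.96984 →hi
  mid=-2.77810 |R|=0.98921 →hi
  mid=-2.78465 |R|=0.99902 →hi
  ...
  [-2.78546,-2.78526] ⇒ x*=-2.7853
Stable set (-2.7853, 0).

z* = -2.7853.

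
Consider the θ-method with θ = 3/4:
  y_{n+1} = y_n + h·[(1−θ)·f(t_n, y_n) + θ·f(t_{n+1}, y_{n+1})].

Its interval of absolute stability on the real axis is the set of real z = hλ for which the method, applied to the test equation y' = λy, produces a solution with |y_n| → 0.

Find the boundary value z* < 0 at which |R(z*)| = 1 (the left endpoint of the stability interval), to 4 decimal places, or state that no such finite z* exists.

Set f=λy, z=hλ:
  y_{n+1} = y_n + z·[1/4·y_n + 3/4·y_{n+1}] ⇒ (1 − 3/4z)y_{n+1} = (1 + 1/4z)y_n
  so R(z) = (1 + 1/4z)/(1 − 3/4z).

Find x<0 with |R(x)|<1.
x=-0.42: |R|=0.6806
x=-2: |R|=0.2000
x=-10: |R|=0.1765
x=-100: |R|=0.3158
θ=3/4≥1/2 ⇒ |1+1/4x|<|1−3/4x| ∀x<0 ⇒ interval (−∞,0).

unbounded; (−∞, 0).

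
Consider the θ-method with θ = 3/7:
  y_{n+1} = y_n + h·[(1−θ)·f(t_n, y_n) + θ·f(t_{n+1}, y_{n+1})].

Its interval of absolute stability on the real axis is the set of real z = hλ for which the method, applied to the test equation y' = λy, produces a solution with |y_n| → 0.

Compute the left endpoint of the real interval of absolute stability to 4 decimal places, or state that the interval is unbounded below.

On y'=λy, z=hλ:
  y_{n+1} = y_n + z·[4/7·y_n + 3/7·y_{n+1}] ⇒ (1 − 3/7z)y_{n+1} = (1 + 4/7z)y_n
  so R(z) = (1 + 4/7z)/(1 − 3/7z).

Need |R(x)|<1, x<0.
x=-0.55: |R|=0.5549
R=−1: 1+4/7x = −1+3/7x ⇒ -1/7x=2 ⇒ x=2/(-1/7)=-14.0000
Confirm numerically:
  x=-13.956: |R|=0.99910 <1
  x=-11.575: |R|=0.94188 <1
  x=-7.047: |R|=0.75292 <1
  x=-14.569: |R|=1.01122 >1
  x=-14.486: |R|=1.00963 >1
Stable set (-14.0000, 0).

z* = -14.0000.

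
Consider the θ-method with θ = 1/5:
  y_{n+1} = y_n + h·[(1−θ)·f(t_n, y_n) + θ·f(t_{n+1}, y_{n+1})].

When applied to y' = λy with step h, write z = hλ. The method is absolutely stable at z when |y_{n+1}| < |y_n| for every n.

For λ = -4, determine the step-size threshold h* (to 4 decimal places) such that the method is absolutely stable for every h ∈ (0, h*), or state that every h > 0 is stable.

With y'=λy (z=hλ):
  y_{n+1} = y_n + z·[4/5·y_n + 1/5·y_{n+1}] ⇒ (1 − 1/5z)y_{n+1} = (1 + 4/5z)y_n
  Hence R(z) = (1 + 4/5z)/(1 − 1/5z).

Boundary: |R(x)|=1, x<0.
x=-1.06: |R|=0.1254
R=−1: 1+4/5x = −1+1/5x ⇒ -3/5x=2 ⇒ x=2/(-3/5)=-3.3333
Confirm numerically:
  x=-3.244: |R|=0.96749 <1
  x=-2.723: |R|=0.76292 <1
  x=-1.985: |R|=0.42090 <1
  x=-1.615: |R|=0.22071 <1
  x=-3.902: |R|=1.19164 >1
  x=-3.768: |R|=1.14872 >1
  x=-3.449: |R|=1.04107 >1
So |R|<1 on (-3.3333, 0).

(-3.3333,0); λ=-4 ⇒ h* = (10/3)/4 = 0.8333.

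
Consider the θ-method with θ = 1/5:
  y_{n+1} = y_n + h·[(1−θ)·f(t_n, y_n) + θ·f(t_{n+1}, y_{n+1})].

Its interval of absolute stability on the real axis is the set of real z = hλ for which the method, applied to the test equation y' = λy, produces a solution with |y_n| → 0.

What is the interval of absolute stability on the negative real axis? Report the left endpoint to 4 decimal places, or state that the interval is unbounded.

z∈(-3.3333,0).

Set f=λy, z=hλ:
  y_{n+1} = y_n + z·[4/5·y_n + 1/5·y_{n+1}] ⇒ (1 − 1/5z)y_{n+1} = (1 + 4/5z)y_n
  R(z) = (1 + 4/5z)/(1 − 1/5z).

Need |R(x)|<1, x<0.
x=-1.29: |R|=0.0254
R=−1: 1+4/5x = −1+1/5x ⇒ -3/5x=2 ⇒ x=2/(-3/5)=-3.3333
Confirm numerically:
  x=-1.841: |R|=0.34556 <1
  x=-1.588: |R|=0.20522 <1
  x=-1.516: |R|=0.16329 <1
  x=-3.701: |R|=1.12677 >1
  x=-3.586: |R|=1.08828 >1
Interval (-3.3333, 0).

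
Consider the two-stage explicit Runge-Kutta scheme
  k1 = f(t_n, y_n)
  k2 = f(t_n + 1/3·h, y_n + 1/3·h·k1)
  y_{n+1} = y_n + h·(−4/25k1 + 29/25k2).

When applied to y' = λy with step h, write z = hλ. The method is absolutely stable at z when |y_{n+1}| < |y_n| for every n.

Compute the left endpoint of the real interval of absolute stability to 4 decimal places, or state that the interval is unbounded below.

z* = -2.5862.

With y'=λy (z=hλ):
  k1=λy_n ⇒ h·k1=z·y_n;  k2=λ(1+1/3z)y_n ⇒ h·k2=z(1+1/3z)y_n
  y_{n+1}/y_n = 1 − 4/25z + 29/25z(1+1/3z) = 1 + z + 29/75z²
  Hence R(z) = 1 + z + 29/75z².

Need |R(x)|<1, x<0.
x=-1.03: |R|=0.3802
R=1: x+29/75x²=0 ⇒ x=−75/29=-2.5862; min R=1−1/(4·29/75)=0.3534>−1
Confirm numerically:
  x=-2.538: |R|=0.95269 <1
  x=-1.370: |R|=0.35573 <1
  x=-1.261: |R|=0.35385 <1
  x=-2.914: |R|=1.36934 >1
  x=-2.761: |R|=1.18661 >1
  x=-2.648: |R|=1.06327 >1
So |R|<1 on (-2.5862, 0).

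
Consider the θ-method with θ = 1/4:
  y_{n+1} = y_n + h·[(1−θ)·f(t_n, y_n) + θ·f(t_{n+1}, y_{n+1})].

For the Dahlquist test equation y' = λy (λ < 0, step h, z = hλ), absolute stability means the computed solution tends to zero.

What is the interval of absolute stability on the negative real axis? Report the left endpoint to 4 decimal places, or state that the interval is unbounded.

On y'=λy, z=hλ:
  y_{n+1} = y_n + z·[3/4·y_n + 1/4·y_{n+1}] ⇒ (1 − 1/4z)y_{n+1} = (1 + 3/4z)y_n
  so R(z) = (1 + 3/4z)/(1 − 1/4z).

Solve |R(x)|<1 on ℝ⁻.
x=-0.71: |R|=0.3970
R=−1: 1+3/4x = −1+1/4x ⇒ -1/2x=2 ⇒ x=2/(-1/2)=-4.0000
Confirm numerically:
  x=-3.532: |R|=0.87573 <1
  x=-2.413: |R|=0.50507 <1
  x=-1.771: |R|=0.22752 <1
  x=-4.402: |R|=1.09569 >1
  x=-4.170: |R|=1.04162 >1
  x=-4.063: |R|=1.01563 >1
Interval (-4.0000, 0).

(-4.0000, 0).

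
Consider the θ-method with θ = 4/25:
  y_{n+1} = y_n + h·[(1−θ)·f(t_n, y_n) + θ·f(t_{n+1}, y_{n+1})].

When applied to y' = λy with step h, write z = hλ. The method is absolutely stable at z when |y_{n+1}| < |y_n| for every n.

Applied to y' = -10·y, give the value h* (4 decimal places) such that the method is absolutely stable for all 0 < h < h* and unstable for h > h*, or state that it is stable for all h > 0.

(-2.9412,0); λ=-10 ⇒ h* = (50/17)/10 = 0.2941.

Test eqn y'=λy, z=hλ:
  y_{n+1} = y_n + z·[21/25·y_n + 4/25·y_{n+1}] ⇒ (1 − 4/25z)y_{n+1} = (1 + 21/25z)y_n
  Hence R(z) = (1 + 21/25z)/(1 − 4/25z).

Boundary: |R(x)|=1, x<0.
x=-1.46: |R|=0.1835
R=−1: 1+21/25x = −1+4/25x ⇒ -17/25x=2 ⇒ x=2/(-17/25)=-2.9412
Confirm numerically:
  x=-2.529: |R|=0.80046 <1
  x=-2.244: |R|=0.65117 <1
  x=-2.161: |R|=0.60578 <1
  x=-1.792: |R|=0.39269 <1
  x=-3.328: |R|=1.17164 >1
  x=-3.128: |R|=1.08467 >1
So |R|<1 on (-2.9412, 0).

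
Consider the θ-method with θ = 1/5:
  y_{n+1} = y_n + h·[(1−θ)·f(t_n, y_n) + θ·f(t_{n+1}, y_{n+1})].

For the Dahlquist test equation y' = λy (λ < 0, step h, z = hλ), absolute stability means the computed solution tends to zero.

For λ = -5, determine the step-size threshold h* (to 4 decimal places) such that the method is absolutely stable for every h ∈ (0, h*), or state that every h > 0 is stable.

Set f=λy, z=hλ:
  y_{n+1} = y_n + z·[4/5·y_n + 1/5·y_{n+1}] ⇒ (1 − 1/5z)y_{n+1} = (1 + 4/5z)y_n
  R(z) = (1 + 4/5z)/(1 − 1/5z).

Need |R(x)|<1, x<0.
x=-0.91: |R|=0.2301
R=−1: 1+4/5x = −1+1/5x ⇒ -3/5x=2 ⇒ x=2/(-3/5)=-3.3333
Confirm numerically:
  x=-2.803: |R|=0.79610 <1
  x=-2.127: |R|=0.49221 <1
  x=-2.105: |R|=0.48135 <1
  x=-1.792: |R|=0.31920 <1
  x=-3.931: |R|=1.20076 >1
  x=-3.544: |R|=1.07397 >1
  x=-3.478: |R|=1.05119 >1
Interval (-3.3333, 0).

(-3.3333,0); λ=-5 ⇒ h* = (10/3)/5 = 0.6667.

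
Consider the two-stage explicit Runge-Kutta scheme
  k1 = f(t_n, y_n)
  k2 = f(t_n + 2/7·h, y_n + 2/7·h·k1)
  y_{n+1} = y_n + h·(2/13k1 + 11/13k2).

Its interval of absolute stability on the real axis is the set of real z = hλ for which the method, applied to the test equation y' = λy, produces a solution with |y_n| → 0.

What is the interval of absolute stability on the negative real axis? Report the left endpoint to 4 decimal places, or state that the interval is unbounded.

Test eqn y'=λy, z=hλ:
  k1=λy_n ⇒ h·k1=z·y_n;  k2=λ(1+2/7z)y_n ⇒ h·k2=z(1+2/7z)y_n
  y_{n+1}/y_n = 1 + 2/13z + 11/13z(1+2/7z) = 1 + z + 22/91z²
  Hence R(z) = 1 + z + 22/91z².

Need |R(x)|<1, x<0.
x=-0.49: |R|=0.5680
R=1: x+22/91x²=0 ⇒ x=−91/22=-4.1364; min R=1−1/(4·22/91)=-0.0341>−1
Confirm numerically:
  x=-3.036: |R|=0.19236 <1
  x=-2.315: |R|=0.01936 <1
  x=-2.267: |R|=0.02453 <1
  x=-1.888: |R|=0.02624 <1
  x=-4.606: |R|=1.52296 >1
  x=-4.342: |R|=1.21586 >1
  x=-4.207: |R|=1.07184 >1
Interval (-4.1364, 0).

(-4.1364, 0).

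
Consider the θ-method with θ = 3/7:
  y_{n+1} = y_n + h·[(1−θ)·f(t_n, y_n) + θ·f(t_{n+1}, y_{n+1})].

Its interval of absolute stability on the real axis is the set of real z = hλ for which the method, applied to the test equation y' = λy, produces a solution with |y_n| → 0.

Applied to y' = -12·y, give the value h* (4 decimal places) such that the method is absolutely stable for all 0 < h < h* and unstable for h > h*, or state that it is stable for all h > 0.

(-14.0000,0); λ=-12 ⇒ h* = (14)/12 = 1.1667.

With y'=λy (z=hλ):
  y_{n+1} = y_n + z·[4/7·y_n + 3/7·y_{n+1}] ⇒ (1 − 3/7z)y_{n+1} = (1 + 4/7z)y_n
  so R(z) = (1 + 4/7z)/(1 − 3/7z).

Solve |R(x)|<1 on ℝ⁻.
x=-0.85: |R|=0.3770
R=−1: 1+4/7x = −1+3/7x ⇒ -1/7x=2 ⇒ x=2/(-1/7)=-14.0000
Confirm numerically:
  x=-9.330: |R|=0.86653 <1
  x=-8.830: |R|=0.84563 <1
  x=-6.654: |R|=0.72754 <1
  x=-14.509: |R|=1.01007 >1
  x=-14.473: |R|=1.00938 >1
Interval (-14.0000, 0).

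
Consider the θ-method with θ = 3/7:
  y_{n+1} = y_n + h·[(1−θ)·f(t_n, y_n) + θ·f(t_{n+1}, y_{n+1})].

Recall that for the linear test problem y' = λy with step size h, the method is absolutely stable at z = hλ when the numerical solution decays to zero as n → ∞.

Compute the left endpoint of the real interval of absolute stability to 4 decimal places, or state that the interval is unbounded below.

Set f=λy, z=hλ:
  y_{n+1} = y_n + z·[4/7·y_n + 3/7·y_{n+1}] ⇒ (1 − 3/7z)y_{n+1} = (1 + 4/7z)y_n
  Hence R(z) = (1 + 4/7z)/(1 − 3/7z).

Find x<0 with |R(x)|<1.
x=-0.91: |R|=0.3453
R=−1: 1+4/7x = −1+3/7x ⇒ -1/7x=2 ⇒ x=2/(-1/7)=-14.0000
Confirm numerically:
  x=-12.075: |R|=0.95547 <1
  x=-7.185: |R|=0.76134 <1
  x=-7.159: |R|=0.75977 <1
  x=-6.544: |R|=0.72004 <1
  x=-14.407: |R|=1.00810 >1
  x=-14.322: |R|=1.00644 >1
  x=-14.239: |R|=1.00481 >1
Stable set (-14.0000, 0).

z* = -14.0000.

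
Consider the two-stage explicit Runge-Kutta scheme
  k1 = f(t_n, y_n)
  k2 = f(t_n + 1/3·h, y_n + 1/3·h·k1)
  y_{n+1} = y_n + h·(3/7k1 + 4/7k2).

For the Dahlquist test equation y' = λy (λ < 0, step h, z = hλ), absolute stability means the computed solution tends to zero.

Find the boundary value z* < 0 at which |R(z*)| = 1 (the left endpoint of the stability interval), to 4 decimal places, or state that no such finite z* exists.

left endpoint -5.2500.

With y'=λy (z=hλ):
  k1=λy_n ⇒ h·k1=z·y_n;  k2=λ(1+1/3z)y_n ⇒ h·k2=z(1+1/3z)y_n
  y_{n+1}/y_n = 1 + 3/7z + 4/7z(1+1/3z) = 1 + z + 4/21z²
  so R(z) = 1 + z + 4/21z².

Find x<0 with |R(x)|<1.
x=-0.78: |R|=0.3359
R=1: x+4/21x²=0 ⇒ x=−21/4=-5.2500; min R=1−1/(4·4/21)=-0.3125>−1
Confirm numerically:
  x=-4.491: |R|=0.35073 <1
  x=-4.029: |R|=0.06297 <1
  x=-3.071: |R|=0.27461 <1
  x=-5.603: |R|=1.37674 >1
  x=-5.518: |R|=1.28168 >1
  x=-5.368: |R|=1.12065 >1
Interval (-5.2500, 0).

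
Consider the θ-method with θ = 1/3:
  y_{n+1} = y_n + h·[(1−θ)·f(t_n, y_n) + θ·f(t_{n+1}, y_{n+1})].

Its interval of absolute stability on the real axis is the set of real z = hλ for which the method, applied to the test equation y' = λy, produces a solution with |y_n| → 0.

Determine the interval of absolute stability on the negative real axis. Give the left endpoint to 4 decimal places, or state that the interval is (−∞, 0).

Set f=λy, z=hλ:
  y_{n+1} = y_n + z·[2/3·y_n + 1/3·y_{n+1}] ⇒ (1 − 1/3z)y_{n+1} = (1 + 2/3z)y_n
  so R(z) = (1 + 2/3z)/(1 − 1/3z).

Find x<0 with |R(x)|<1.
x=-0.71: |R|=0.4259
R=−1: 1+2/3x = −1+1/3x ⇒ -1/3x=2 ⇒ x=2/(-1/3)=-6.0000
Confirm numerically:
  x=-3.429: |R|=0.60009 <1
  x=-2.722: |R|=0.42712 <1
  x=-2.643: |R|=0.40510 <1
  x=-2.629: |R|=0.40114 <1
  x=-6.589: |R|=1.06142 >1
  x=-6.525: |R|=1.05512 >1
  x=-6.354: |R|=1.03784 >1
Stable set (-6.0000, 0).

(-6.0000, 0).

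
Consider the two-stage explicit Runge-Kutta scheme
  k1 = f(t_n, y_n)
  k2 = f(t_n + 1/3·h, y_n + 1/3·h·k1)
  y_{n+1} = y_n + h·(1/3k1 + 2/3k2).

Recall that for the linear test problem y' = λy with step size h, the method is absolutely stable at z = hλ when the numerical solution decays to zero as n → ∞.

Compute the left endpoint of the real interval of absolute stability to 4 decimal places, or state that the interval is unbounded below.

z* = -4.5000.

On y'=λy, z=hλ:
  k1=λy_n ⇒ h·k1=z·y_n;  k2=λ(1+1/3z)y_n ⇒ h·k2=z(1+1/3z)y_n
  y_{n+1}/y_n = 1 + 1/3z + 2/3z(1+1/3z) = 1 + z + 2/9z²
  ⇒ R(z) = 1 + z + 2/9z².

Boundary: |R(x)|=1, x<0.
x=-0.98: |R|=0.2334
R=1: x+2/9x²=0 ⇒ x=−9/2=-4.5000; min R=1−1/(4·2/9)=-0.1250>−1
Confirm numerically:
  x=-3.773: |R|=0.39045 <1
  x=-3.054: |R|=0.01865 <1
  x=-2.291: |R|=0.12463 <1
  x=-2.190: |R|=0.12420 <1
  x=-4.817: |R|=1.33933 >1
  x=-4.753: |R|=1.26722 >1
So |R|<1 on (-4.5000, 0).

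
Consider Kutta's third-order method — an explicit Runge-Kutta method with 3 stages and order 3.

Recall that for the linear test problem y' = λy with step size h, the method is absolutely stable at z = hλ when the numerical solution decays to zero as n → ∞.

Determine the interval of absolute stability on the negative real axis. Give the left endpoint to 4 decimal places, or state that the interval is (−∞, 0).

(-2.5127, 0).

Test eqn y'=λy, z=hλ:
  order 3, 3-stage ⇒ R(z)=1+z+z^2/2+z^3/6
  (e.g. R(-0.67)=0.50432, |R|=0.50432)

Find x<0 with |R(x)|<1.
x=-0.67: |R|=0.5043
|R(-2.75)|=1.4349 |R(-2.66)|=1.2590 |R(-1.93)|=0.2657
Bisect:
  x_lo=-3.1519 |R|=2.4033  x_hi=-0.0580 |R|=0.9437
  mid=-1.60492 |R|=0.00602 →hi
  mid=-2.37840 |R|=0.79235 →hi
  mid=-2.76513 |R|=1.46583 →lo
  mid=-2.57176 |R|=1.09971 →lo
  mid=-2.47508 |R|=0.93913 →hi
  mid=-2.52342 |R|=1.01764 →lo
  mid=-2.49925 |R|=0.97795 →hi
  ...
  [-2.51285,-2.51266] ⇒ x*=-2.5127
Stable set (-2.5127, 0).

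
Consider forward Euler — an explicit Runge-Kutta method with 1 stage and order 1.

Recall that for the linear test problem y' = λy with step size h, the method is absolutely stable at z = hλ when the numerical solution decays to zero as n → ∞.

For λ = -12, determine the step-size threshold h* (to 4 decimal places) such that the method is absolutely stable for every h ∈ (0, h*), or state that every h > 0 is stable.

Test eqn y'=λy, z=hλ:
  order 1, 1-stage ⇒ R(z)=1+z
  (e.g. R(-1.68)=-0.68000, |R|=0.68000)

Solve |R(x)|<1 on ℝ⁻.
x=-1.68: |R|=0.6800
|R(-2.13)|=1.1300 |R(-1.94)|=0.9400 |R(-1.13)|=0.1300
Bisect:
  x_lo=-2.6148 |R|=1.6148  x_hi=-0.3755 |R|=0.6245
  mid=-1.49518 |R|=0.49518 →hi
  mid=-2.05501 |R|=1.05501 →lo
  mid=-1.77509 |R|=0.77509 →hi
  mid=-1.91505 |R|=0.91505 →hi
  mid=-1.98503 |R|=0.98503 →hi
  mid=-2.02002 |R|=1.02002 →lo
  mid=-2.00252 |R|=1.00252 →lo
  mid=-1.99378 |R|=0.99378 →hi
  mid=-1.99815 |R|=0.99815 →hi
  ...
  [-2.00006,-1.99993] ⇒ x*=-2.0000
Interval (-2.0000, 0).

(-2.0000,0); λ=-12 ⇒ h* = 0.1667.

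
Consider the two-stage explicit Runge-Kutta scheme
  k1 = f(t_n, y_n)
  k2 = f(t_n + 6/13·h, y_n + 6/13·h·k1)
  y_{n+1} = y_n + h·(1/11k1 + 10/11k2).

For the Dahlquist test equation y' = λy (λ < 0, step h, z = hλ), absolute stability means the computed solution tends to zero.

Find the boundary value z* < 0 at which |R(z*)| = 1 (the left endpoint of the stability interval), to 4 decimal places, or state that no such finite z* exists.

On y'=λy, z=hλ:
  k1=λy_n ⇒ h·k1=z·y_n;  k2=λ(1+6/13z)y_n ⇒ h·k2=z(1+6/13z)y_n
  y_{n+1}/y_n = 1 + 1/11z + 10/11z(1+6/13z) = 1 + z + 60/143z²
  so R(z) = 1 + z + 60/143z².

Solve |R(x)|<1 on ℝ⁻.
x=-0.48: |R|=0.6167
R=1: x+60/143x²=0 ⇒ x=−143/60=-2.3833; min R=1−1/(4·60/143)=0.4042>−1
Confirm numerically:
  x=-1.718: |R|=0.52040 <1
  x=-1.712: |R|=0.51777 <1
  x=-1.565: |R|=0.46265 <1
  x=-0.998: |R|=0.41990 <1
  x=-2.961: |R|=1.71768 >1
  x=-2.862: |R|=1.57480 >1
  x=-2.482: |R|=1.10275 >1
So |R|<1 on (-2.3833, 0).

left endpoint -2.3833.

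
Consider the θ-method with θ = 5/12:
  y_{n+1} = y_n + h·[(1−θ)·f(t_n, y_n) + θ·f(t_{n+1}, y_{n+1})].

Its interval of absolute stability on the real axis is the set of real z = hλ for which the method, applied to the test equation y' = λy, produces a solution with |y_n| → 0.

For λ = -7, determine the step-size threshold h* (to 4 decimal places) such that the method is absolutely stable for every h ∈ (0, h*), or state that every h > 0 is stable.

(-12.0000,0); λ=-7 ⇒ h* = (12)/7 = 1.7143.

Set f=λy, z=hλ:
  y_{n+1} = y_n + z·[7/12·y_n + 5/12·y_{n+1}] ⇒ (1 − 5/12z)y_{n+1} = (1 + 7/12z)y_n
  so R(z) = (1 + 7/12z)/(1 − 5/12z).

Need |R(x)|<1, x<0.
x=-1.49: |R|=0.0807
R=−1: 1+7/12x = −1+5/12x ⇒ -1/6x=2 ⇒ x=2/(-1/6)=-12.0000
Confirm numerically:
  x=-9.971: |R|=0.93439 <1
  x=-9.037: |R|=0.89637 <1
  x=-7.801: |R|=0.83535 <1
  x=-7.056: |R|=0.79086 <1
  x=-12.288: |R|=1.00784 >1
  x=-12.235: |R|=1.00642 >1
  x=-12.222: |R|=1.00607 >1
So |R|<1 on (-12.0000, 0).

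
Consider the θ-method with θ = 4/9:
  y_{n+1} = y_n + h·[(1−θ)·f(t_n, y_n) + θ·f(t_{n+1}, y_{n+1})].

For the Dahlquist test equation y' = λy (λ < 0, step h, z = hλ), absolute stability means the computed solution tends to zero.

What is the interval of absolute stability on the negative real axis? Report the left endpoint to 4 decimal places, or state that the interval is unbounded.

On y'=λy, z=hλ:
  y_{n+1} = y_n + z·[5/9·y_n + 4/9·y_{n+1}] ⇒ (1 − 4/9z)y_{n+1} = (1 + 5/9z)y_n
  Hence R(z) = (1 + 5/9z)/(1 − 4/9z).

Find x<0 with |R(x)|<1.
x=-1.14: |R|=0.2434
R=−1: 1+5/9x = −1+4/9x ⇒ -1/9x=2 ⇒ x=2/(-1/9)=-18.0000
Confirm numerically:
  x=-16.939: |R|=0.98618 <1
  x=-12.464: |R|=0.90594 <1
  x=-12.295: |R|=0.90194 <1
  x=-18.451: |R|=1.00545 >1
  x=-18.350: |R|=1.00425 >1
Interval (-18.0000, 0).

z∈(-18.0000,0).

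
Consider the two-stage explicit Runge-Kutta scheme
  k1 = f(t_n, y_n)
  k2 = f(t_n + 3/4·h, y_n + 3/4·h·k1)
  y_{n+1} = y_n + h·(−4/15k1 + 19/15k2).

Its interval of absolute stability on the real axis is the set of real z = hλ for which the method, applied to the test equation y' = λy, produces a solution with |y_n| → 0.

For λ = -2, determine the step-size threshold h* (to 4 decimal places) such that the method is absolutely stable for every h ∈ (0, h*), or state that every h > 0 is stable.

(-1.0526,0); λ=-2 ⇒ h* = (20/19)/2 = 0.5263.

Set f=λy, z=hλ:
  k1=λy_n ⇒ h·k1=z·y_n;  k2=λ(1+3/4z)y_n ⇒ h·k2=z(1+3/4z)y_n
  y_{n+1}/y_n = 1 − 4/15z + 19/15z(1+3/4z) = 1 + z + 19/20z²
  ⇒ R(z) = 1 + z + 19/20z².

Need |R(x)|<1, x<0.
x=-0.71: |R|=0.7689
R=1: x+19/20x²=0 ⇒ x=−20/19=-1.0526; min R=1−1/(4·19/20)=0.7368>−1
Confirm numerically:
  x=-0.772: |R|=0.79418 <1
  x=-0.636: |R|=0.74827 <1
  x=-0.608: |R|=0.74318 <1
  x=-0.566: |R|=0.73834 <1
  x=-1.553: |R|=1.73822 >1
  x=-1.089: |R|=1.03762 >1
Interval (-1.0526, 0).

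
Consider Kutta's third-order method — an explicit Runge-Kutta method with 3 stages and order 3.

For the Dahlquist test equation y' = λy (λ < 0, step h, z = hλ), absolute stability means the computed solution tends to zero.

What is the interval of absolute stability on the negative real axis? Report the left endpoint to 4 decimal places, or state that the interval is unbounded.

Set f=λy, z=hλ:
  order 3, 3-stage ⇒ R(z)=1+z+z^2/2+z^3/6
  (e.g. R(-0.89)=0.38856, |R|=0.38856)

Find x<0 with |R(x)|<1.
x=-0.89: |R|=0.3886
|R(-1.05)|=0.3083 |R(-0.93)|=0.3684 |R(-0.89)|=0.3886
Bisect:
  x_lo=-3.1048 |R|=2.2732  x_hi=-0.2110 |R|=0.8097
  mid=-1.65791 |R|=0.04308 →hi
  mid=-2.38135 |R|=0.79664 →hi
  mid=-2.74307 |R|=1.42086 →lo
  mid=-2.56221 |R|=1.08320 →lo
  mid=-2.47178 |R|=0.93390 →hi
  mid=-2.51699 |R|=1.00700 →lo
  mid=-2.49439 |R|=0.97007 →hi
  ...
  [-2.51276,-2.51258] ⇒ x*=-2.5127
So |R|<1 on (-2.5127, 0).

z∈(-2.5127,0).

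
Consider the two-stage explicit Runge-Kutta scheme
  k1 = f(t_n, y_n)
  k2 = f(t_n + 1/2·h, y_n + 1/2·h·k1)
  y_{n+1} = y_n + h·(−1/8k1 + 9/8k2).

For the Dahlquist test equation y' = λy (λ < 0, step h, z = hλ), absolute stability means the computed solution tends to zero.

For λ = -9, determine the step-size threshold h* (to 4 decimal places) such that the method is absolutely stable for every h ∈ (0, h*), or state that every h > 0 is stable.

(-1.7778,0); λ=-9 ⇒ h* = (16/9)/9 = 0.1975.

On y'=λy, z=hλ:
  k1=λy_n ⇒ h·k1=z·y_n;  k2=λ(1+1/2z)y_n ⇒ h·k2=z(1+1/2z)y_n
  y_{n+1}/y_n = 1 − 1/8z + 9/8z(1+1/2z) = 1 + z + 9/16z²
  R(z) = 1 + z + 9/16z².

Boundary: |R(x)|=1, x<0.
x=-0.53: |R|=0.6280
R=1: x+9/16x²=0 ⇒ x=−16/9=-1.7778; min R=1−1/(4·9/16)=0.5556>−1
Confirm numerically:
  x=-1.200: |R|=0.61000 <1
  x=-1.107: |R|=0.58232 <1
  x=-0.842: |R|=0.55679 <1
  x=-2.298: |R|=1.67245 >1
  x=-1.985: |R|=1.23138 >1
Interval (-1.7778, 0).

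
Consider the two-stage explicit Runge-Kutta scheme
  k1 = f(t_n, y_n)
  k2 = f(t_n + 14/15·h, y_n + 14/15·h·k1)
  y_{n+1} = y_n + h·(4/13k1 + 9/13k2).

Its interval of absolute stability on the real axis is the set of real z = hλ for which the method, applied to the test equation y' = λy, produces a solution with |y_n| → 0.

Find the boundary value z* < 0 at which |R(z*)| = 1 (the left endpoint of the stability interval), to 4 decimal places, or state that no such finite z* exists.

left endpoint -1.5476.

On y'=λy, z=hλ:
  k1=λy_n ⇒ h·k1=z·y_n;  k2=λ(1+14/15z)y_n ⇒ h·k2=z(1+14/15z)y_n
  y_{n+1}/y_n = 1 + 4/13z + 9/13z(1+14/15z) = 1 + z + 42/65z²
  ⇒ R(z) = 1 + z + 42/65z².

Boundary: |R(x)|=1, x<0.
x=-1.54: |R|=0.9924
R=1: x+42/65x²=0 ⇒ x=−65/42=-1.5476; min R=1−1/(4·42/65)=0.6131>−1
Confirm numerically:
  x=-1.396: |R|=0.86323 <1
  x=-1.242: |R|=0.75473 <1
  x=-1.172: |R|=0.71555 <1
  x=-0.835: |R|=0.61551 <1
  x=-2.088: |R|=1.72907 >1
  x=-1.767: |R|=1.25048 >1
  x=-1.740: |R|=1.21630 >1
Interval (-1.5476, 0).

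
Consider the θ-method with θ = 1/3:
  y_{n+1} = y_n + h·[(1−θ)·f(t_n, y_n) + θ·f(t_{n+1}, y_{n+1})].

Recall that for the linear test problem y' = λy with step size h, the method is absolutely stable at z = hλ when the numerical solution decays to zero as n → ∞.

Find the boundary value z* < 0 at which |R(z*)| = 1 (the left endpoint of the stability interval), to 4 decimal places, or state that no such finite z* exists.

On y'=λy, z=hλ:
  y_{n+1} = y_n + z·[2/3·y_n + 1/3·y_{n+1}] ⇒ (1 − 1/3z)y_{n+1} = (1 + 2/3z)y_n
  ⇒ R(z) = (1 + 2/3z)/(1 − 1/3z).

Need |R(x)|<1, x<0.
x=-0.49: |R|=0.5788
R=−1: 1+2/3x = −1+1/3x ⇒ -1/3x=2 ⇒ x=2/(-1/3)=-6.0000
Confirm numerically:
  x=-5.940: |R|=0.99329 <1
  x=-5.533: |R|=0.94527 <1
  x=-5.215: |R|=0.90444 <1
  x=-5.164: |R|=0.89760 <1
  x=-6.550: |R|=1.05759 >1
  x=-6.522: |R|=1.05482 >1
  x=-6.109: |R|=1.01197 >1
Interval (-6.0000, 0).

z* = -6.0000.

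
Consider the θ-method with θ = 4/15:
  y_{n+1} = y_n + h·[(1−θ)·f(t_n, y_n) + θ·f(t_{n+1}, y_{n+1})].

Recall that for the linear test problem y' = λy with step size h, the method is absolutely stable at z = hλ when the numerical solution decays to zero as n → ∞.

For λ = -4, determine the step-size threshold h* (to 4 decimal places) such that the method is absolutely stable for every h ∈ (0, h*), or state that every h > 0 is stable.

(-4.2857,0); λ=-4 ⇒ h* = (30/7)/4 = 1.0714.

Set f=λy, z=hλ:
  y_{n+1} = y_n + z·[11/15·y_n + 4/15·y_{n+1}] ⇒ (1 − 4/15z)y_{n+1} = (1 + 11/15z)y_n
  Hence R(z) = (1 + 11/15z)/(1 − 4/15z).

Solve |R(x)|<1 on ℝ⁻.
x=-0.54: |R|=0.5280
R=−1: 1+11/15x = −1+4/15x ⇒ -7/15x=2 ⇒ x=2/(-7/15)=-4.2857
Confirm numerically:
  x=-3.032: |R|=0.67650 <1
  x=-2.526: |R|=0.50932 <1
  x=-2.506: |R|=0.50216 <1
  x=-2.479: |R|=0.49241 <1
  x=-4.802: |R|=1.10565 >1
  x=-4.624: |R|=1.07070 >1
So |R|<1 on (-4.2857, 0).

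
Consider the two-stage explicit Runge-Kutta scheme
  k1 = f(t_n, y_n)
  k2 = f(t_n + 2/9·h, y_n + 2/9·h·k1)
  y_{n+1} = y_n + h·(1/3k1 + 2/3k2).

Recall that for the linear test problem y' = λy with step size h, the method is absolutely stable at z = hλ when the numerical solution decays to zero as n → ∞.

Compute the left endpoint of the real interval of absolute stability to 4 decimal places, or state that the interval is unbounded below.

z* = -6.7500.

Set f=λy, z=hλ:
  k1=λy_n ⇒ h·k1=z·y_n;  k2=λ(1+2/9z)y_n ⇒ h·k2=z(1+2/9z)y_n
  y_{n+1}/y_n = 1 + 1/3z + 2/3z(1+2/9z) = 1 + z + 4/27z²
  Hence R(z) = 1 + z + 4/27z².

Find x<0 with |R(x)|<1.
x=-1.05: |R|=0.1133
R=1: x+4/27x²=0 ⇒ x=−27/4=-6.7500; min R=1−1/(4·4/27)=-0.6875>−1
Confirm numerically:
  x=-6.628: |R|=0.88021 <1
  x=-4.012: |R|=0.62739 <1
  x=-3.283: |R|=0.68625 <1
  x=-2.753: |R|=0.63018 <1
  x=-7.281: |R|=1.57277 >1
  x=-7.193: |R|=1.47207 >1
So |R|<1 on (-6.7500, 0).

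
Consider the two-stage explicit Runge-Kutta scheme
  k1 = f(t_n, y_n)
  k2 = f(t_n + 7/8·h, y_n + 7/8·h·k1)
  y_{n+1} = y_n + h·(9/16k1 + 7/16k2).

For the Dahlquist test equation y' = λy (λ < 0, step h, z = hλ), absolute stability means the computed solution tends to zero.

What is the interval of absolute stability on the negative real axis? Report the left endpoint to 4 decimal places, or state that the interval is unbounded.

z∈(-2.6122,0).

Test eqn y'=λy, z=hλ:
  k1=λy_n ⇒ h·k1=z·y_n;  k2=λ(1+7/8z)y_n ⇒ h·k2=z(1+7/8z)y_n
  y_{n+1}/y_n = 1 + 9/16z + 7/16z(1+7/8z) = 1 + z + 49/128z²
  ⇒ R(z) = 1 + z + 49/128z².

Need |R(x)|<1, x<0.
x=-1.07: |R|=0.3683
R=1: x+49/128x²=0 ⇒ x=−128/49=-2.6122; min R=1−1/(4·49/128)=0.3469>−1
Confirm numerically:
  x=-2.372: |R|=0.78185 <1
  x=-2.049: |R|=0.55820 <1
  x=-1.654: |R|=0.39327 <1
  x=-3.032: |R|=1.48720 >1
  x=-2.909: |R|=1.33047 >1
  x=-2.818: |R|=1.22196 >1
Interval (-2.6122, 0).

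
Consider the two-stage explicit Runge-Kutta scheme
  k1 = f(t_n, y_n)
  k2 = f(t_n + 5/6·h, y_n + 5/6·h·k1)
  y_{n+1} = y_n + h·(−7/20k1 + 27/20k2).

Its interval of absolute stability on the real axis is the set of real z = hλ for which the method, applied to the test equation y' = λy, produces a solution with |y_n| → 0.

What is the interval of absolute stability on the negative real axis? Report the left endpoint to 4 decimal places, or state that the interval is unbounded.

(-0.8889, 0).

On y'=λy, z=hλ:
  k1=λy_n ⇒ h·k1=z·y_n;  k2=λ(1+5/6z)y_n ⇒ h·k2=z(1+5/6z)y_n
  y_{n+1}/y_n = 1 − 7/20z + 27/20z(1+5/6z) = 1 + z + 9/8z²
  so R(z) = 1 + z + 9/8z².

Solve |R(x)|<1 on ℝ⁻.
x=-0.65: |R|=0.8253
R=1: x+9/8x²=0 ⇒ x=−8/9=-0.8889; min R=1−1/(4·9/8)=0.7778>−1
Confirm numerically:
  x=-0.712: |R|=0.85831 <1
  x=-0.597: |R|=0.80396 <1
  x=-0.541: |R|=0.78827 <1
  x=-0.367: |R|=0.78453 <1
  x=-1.248: |R|=1.50419 >1
  x=-0.933: |R|=1.04630 >1
Stable set (-0.8889, 0).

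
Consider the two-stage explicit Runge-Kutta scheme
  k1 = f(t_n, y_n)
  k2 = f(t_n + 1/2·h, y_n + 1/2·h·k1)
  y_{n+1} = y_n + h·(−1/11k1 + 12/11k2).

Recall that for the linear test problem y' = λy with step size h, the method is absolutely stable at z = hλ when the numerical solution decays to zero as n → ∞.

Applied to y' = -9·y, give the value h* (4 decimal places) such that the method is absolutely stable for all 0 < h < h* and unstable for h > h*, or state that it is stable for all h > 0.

(-1.8333,0); λ=-9 ⇒ h* = (11/6)/9 = 0.2037.

With y'=λy (z=hλ):
  k1=λy_n ⇒ h·k1=z·y_n;  k2=λ(1+1/2z)y_n ⇒ h·k2=z(1+1/2z)y_n
  y_{n+1}/y_n = 1 − 1/11z + 12/11z(1+1/2z) = 1 + z + 6/11z²
  ⇒ R(z) = 1 + z + 6/11z².

Need |R(x)|<1, x<0.
x=-0.55: |R|=0.6150
R=1: x+6/11x²=0 ⇒ x=−11/6=-1.8333; min R=1−1/(4·6/11)=0.5417>−1
Confirm numerically:
  x=-1.724: |R|=0.89719 <1
  x=-0.833: |R|=0.54548 <1
  x=-0.825: |R|=0.54625 <1
  x=-2.122: |R|=1.33412 >1
  x=-1.940: |R|=1.11287 >1
Stable set (-1.8333, 0).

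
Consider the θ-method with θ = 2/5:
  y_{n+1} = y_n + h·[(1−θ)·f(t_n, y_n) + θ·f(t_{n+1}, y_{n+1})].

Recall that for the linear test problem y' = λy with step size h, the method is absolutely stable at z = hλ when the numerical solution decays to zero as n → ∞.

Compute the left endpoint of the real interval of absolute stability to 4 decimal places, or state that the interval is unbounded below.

Test eqn y'=λy, z=hλ:
  y_{n+1} = y_n + z·[3/5·y_n + 2/5·y_{n+1}] ⇒ (1 − 2/5z)y_{n+1} = (1 + 3/5z)y_n
  Hence R(z) = (1 + 3/5z)/(1 − 2/5z).

Boundary: |R(x)|=1, x<0.
x=-1.72: |R|=0.0190
R=−1: 1+3/5x = −1+2/5x ⇒ -1/5x=2 ⇒ x=2/(-1/5)=-10.0000
Confirm numerically:
  x=-9.527: |R|=0.98034 <1
  x=-7.731: |R|=0.88911 <1
  x=-6.647: |R|=0.81672 <1
  x=-6.517: |R|=0.80686 <1
  x=-10.543: |R|=1.02082 >1
  x=-10.445: |R|=1.01719 >1
So |R|<1 on (-10.0000, 0).

z* = -10.0000.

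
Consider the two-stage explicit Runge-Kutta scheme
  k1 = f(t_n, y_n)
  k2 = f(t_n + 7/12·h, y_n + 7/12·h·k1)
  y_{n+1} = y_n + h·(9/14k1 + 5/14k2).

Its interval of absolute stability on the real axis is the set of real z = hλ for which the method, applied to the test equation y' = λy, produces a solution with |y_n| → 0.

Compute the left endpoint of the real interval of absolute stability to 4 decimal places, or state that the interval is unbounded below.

z* = -4.8000.

Set f=λy, z=hλ:
  k1=λy_n ⇒ h·k1=z·y_n;  k2=λ(1+7/12z)y_n ⇒ h·k2=z(1+7/12z)y_n
  y_{n+1}/y_n = 1 + 9/14z + 5/14z(1+7/12z) = 1 + z + 5/24z²
  so R(z) = 1 + z + 5/24z².

Boundary: |R(x)|=1, x<0.
x=-1.66: |R|=0.0859
R=1: x+5/24x²=0 ⇒ x=−24/5=-4.8000; min R=1−1/(4·5/24)=-0.2000>−1
Confirm numerically:
  x=-4.177: |R|=0.45786 <1
  x=-3.504: |R|=0.05392 <1
  x=-2.686: |R|=0.18296 <1
  x=-1.943: |R|=0.15649 <1
  x=-5.284: |R|=1.53280 >1
  x=-5.200: |R|=1.43333 >1
  x=-4.892: |R|=1.09376 >1
Interval (-4.8000, 0).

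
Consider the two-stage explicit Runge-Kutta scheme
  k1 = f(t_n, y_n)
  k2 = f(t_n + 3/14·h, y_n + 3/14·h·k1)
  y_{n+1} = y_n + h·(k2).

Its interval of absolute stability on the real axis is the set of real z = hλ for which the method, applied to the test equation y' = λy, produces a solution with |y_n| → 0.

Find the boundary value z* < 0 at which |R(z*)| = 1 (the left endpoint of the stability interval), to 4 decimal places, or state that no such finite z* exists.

On y'=λy, z=hλ:
  k1=λy_n ⇒ h·k1=z·y_n;  k2=λ(1+3/14z)y_n ⇒ h·k2=z(1+3/14z)y_n
  y_{n+1}/y_n = 1 + z(1+3/14z) = 1 + z + 3/14z²
  ⇒ R(z) = 1 + z + 3/14z².

Need |R(x)|<1, x<0.
x=-1.65: |R|=0.0666
R=1: x+3/14x²=0 ⇒ x=−14/3=-4.6667; min R=1−1/(4·3/14)=-0.1667>−1
Confirm numerically:
  x=-3.760: |R|=0.26949 <1
  x=-3.398: |R|=0.07623 <1
  x=-2.768: |R|=0.12618 <1
  x=-2.007: |R|=0.14385 <1
  x=-5.164: |R|=1.55033 >1
  x=-5.142: |R|=1.52375 >1
  x=-4.988: |R|=1.34346 >1
Stable set (-4.6667, 0).

z* = -4.6667.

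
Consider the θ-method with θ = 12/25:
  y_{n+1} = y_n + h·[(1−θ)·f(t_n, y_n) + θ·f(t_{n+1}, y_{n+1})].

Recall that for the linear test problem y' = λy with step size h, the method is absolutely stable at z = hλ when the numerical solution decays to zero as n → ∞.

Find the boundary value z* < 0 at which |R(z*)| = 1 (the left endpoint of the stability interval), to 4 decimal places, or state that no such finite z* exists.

Test eqn y'=λy, z=hλ:
  y_{n+1} = y_n + z·[13/25·y_n + 12/25·y_{n+1}] ⇒ (1 − 12/25z)y_{n+1} = (1 + 13/25z)y_n
  R(z) = (1 + 13/25z)/(1 − 12/25z).

Boundary: |R(x)|=1, x<0.
x=-1.28: |R|=0.2071
R=−1: 1+13/25x = −1+12/25x ⇒ -1/25x=2 ⇒ x=2/(-1/25)=-50.0000
Confirm numerically:
  x=-49.444: |R|=0.99910 <1
  x=-37.911: |R|=0.97481 <1
  x=-20.758: |R|=0.89331 <1
  x=-50.546: |R|=1.00086 >1
  x=-50.539: |R|=1.00085 >1
  x=-50.238: |R|=1.00038 >1
Stable set (-50.0000, 0).

z* = -50.0000.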